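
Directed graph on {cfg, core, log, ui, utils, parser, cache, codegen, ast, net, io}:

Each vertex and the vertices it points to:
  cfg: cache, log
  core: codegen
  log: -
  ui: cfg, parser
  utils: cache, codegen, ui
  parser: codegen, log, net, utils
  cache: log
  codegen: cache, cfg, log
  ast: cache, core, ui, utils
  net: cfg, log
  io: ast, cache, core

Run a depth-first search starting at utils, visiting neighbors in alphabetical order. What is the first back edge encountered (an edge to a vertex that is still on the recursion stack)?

DFS from utils (visiting neighbors in alphabetical order); mark gray on enter, black on exit:
utils gray
  cache gray
    log gray
    log black
  cache black
  codegen gray
    codegen→cache: cache black — skip
    cfg gray
      cfg→cache: cache black — skip
      cfg→log: log black — skip
    cfg black
    codegen→log: log black — skip
  codegen black
  ui gray
    ui→cfg: cfg black — skip
    parser gray
      parser→codegen: codegen black — skip
      parser→log: log black — skip
      net gray
        net→cfg: cfg black — skip
        net→log: log black — skip
      net black
      parser→utils: utils is gray → back edge
First back edge: parser → utils.

parser->utils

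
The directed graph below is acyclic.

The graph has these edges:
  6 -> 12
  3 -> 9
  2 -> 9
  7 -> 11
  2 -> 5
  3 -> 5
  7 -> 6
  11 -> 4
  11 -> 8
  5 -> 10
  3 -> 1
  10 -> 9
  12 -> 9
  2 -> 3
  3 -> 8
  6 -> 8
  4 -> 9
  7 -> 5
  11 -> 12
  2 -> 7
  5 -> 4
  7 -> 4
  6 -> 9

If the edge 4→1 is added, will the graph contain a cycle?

No

Adding 4→1 creates a cycle iff 1 can already reach 4.
Explore from 1: no path reaches 4. The graph stays acyclic.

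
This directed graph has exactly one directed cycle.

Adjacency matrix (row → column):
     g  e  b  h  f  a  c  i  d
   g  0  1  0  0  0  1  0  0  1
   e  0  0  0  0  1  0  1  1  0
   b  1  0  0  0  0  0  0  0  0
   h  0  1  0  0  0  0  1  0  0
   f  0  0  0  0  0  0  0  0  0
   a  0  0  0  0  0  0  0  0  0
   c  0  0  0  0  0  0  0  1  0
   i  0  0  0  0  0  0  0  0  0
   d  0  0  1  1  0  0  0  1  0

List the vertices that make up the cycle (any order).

DFS with gray/black marking from d:
d gray
  h gray
    e gray
      f gray
      f black
      i gray
      i black
      c gray
        c→i: i black — skip
      c black
    e black
    h→c: c black — skip
  h black
  b gray
    g gray
      a gray
      a black
      g→d: d is gray → back edge
Back edge closes the cycle d → b → g → d; its vertices are {b, d, g}.

b, d, g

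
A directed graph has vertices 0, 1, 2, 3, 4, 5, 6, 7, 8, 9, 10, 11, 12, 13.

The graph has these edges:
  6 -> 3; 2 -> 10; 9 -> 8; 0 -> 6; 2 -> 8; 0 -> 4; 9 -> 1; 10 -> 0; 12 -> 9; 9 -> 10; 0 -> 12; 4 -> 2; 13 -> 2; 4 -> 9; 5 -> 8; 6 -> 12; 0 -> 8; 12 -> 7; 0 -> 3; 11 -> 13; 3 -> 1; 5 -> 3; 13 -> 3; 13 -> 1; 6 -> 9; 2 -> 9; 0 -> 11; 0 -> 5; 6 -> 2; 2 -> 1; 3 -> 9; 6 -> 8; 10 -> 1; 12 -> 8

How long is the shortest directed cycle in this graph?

For each vertex v, BFS finds the shortest path from v back to v.
The shortest such closed walk is 0 → 4 → 2 → 10 → 0, length 4.

4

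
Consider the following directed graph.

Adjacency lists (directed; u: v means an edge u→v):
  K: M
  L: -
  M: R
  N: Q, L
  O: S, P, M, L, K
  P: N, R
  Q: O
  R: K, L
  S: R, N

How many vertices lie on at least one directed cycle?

8

A vertex is on a directed cycle iff it belongs to a strongly connected component of size ≥ 2 (or has a self-loop).
The vertices on cycles are {K, M, N, O, P, Q, R, S} — 8 in total.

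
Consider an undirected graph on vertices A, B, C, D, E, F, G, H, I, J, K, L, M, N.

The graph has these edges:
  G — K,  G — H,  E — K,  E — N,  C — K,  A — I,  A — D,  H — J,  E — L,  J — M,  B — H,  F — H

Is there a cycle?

No

DFS, tracking each vertex's parent; an edge to a visited non-parent vertex closes a cycle.
Start from D:
visit D (parent –)
  visit A (parent D)
    A–D: parent, skip
    visit I (parent A)
      I–A: parent, skip
visit B (parent –)
  visit H (parent B)
    visit G (parent H)
      G–H: parent, skip
      visit K (parent G)
        K–G: parent, skip
        visit E (parent K)
          visit N (parent E)
            N–E: parent, skip
          visit L (parent E)
            L–E: parent, skip
          E–K: parent, skip
        visit C (parent K)
          C–K: parent, skip
    H–B: parent, skip
    visit F (parent H)
      F–H: parent, skip
    visit J (parent H)
      J–H: parent, skip
      visit M (parent J)
        M–J: parent, skip
No non-parent visited neighbor found — the graph is a forest.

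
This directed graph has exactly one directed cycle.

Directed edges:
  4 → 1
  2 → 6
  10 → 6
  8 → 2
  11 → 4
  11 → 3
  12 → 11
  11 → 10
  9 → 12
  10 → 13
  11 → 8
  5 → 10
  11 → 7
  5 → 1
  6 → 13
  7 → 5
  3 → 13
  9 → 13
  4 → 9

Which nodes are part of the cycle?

4, 9, 11, 12

DFS with gray/black marking from 11:
11 gray
  10 gray
    6 gray
      13 gray
      13 black
    6 black
    10→13: 13 black — skip
  10 black
  3 gray
    3→13: 13 black — skip
  3 black
  7 gray
    5 gray
      1 gray
      1 black
      5→10: 10 black — skip
    5 black
  7 black
  4 gray
    4→1: 1 black — skip
    9 gray
      9→13: 13 black — skip
      12 gray
        12→11: 11 is gray → back edge
Back edge closes the cycle 11 → 4 → 9 → 12 → 11; its vertices are {4, 9, 11, 12}.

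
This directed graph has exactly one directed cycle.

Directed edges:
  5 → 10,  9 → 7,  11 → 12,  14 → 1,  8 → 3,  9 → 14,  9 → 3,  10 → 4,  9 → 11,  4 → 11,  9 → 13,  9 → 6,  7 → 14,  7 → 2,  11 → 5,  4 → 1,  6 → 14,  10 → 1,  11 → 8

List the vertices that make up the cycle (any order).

4, 5, 10, 11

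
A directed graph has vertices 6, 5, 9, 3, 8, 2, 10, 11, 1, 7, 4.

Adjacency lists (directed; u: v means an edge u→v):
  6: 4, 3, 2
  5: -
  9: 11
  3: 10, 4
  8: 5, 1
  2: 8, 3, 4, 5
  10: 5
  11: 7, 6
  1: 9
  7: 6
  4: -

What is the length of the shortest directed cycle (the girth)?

6

For each vertex v, BFS finds the shortest path from v back to v.
The shortest such closed walk is 9 → 11 → 6 → 2 → 8 → 1 → 9, length 6.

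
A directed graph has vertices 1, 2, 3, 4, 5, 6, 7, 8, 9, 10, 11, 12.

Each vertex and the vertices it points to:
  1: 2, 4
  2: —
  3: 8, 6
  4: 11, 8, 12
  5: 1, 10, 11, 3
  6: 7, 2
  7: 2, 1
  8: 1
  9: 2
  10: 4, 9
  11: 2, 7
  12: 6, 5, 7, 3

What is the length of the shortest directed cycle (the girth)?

3

For each vertex v, BFS finds the shortest path from v back to v.
The shortest such closed walk is 4 → 8 → 1 → 4, length 3.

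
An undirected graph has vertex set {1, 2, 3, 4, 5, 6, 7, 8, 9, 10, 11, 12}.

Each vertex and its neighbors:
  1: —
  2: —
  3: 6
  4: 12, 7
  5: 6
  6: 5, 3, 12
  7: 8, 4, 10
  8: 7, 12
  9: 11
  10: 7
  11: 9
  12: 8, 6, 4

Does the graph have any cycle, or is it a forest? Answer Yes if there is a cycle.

Yes

DFS, tracking each vertex's parent; an edge to a visited non-parent vertex closes a cycle.
Start from 4:
visit 4 (parent –)
  visit 12 (parent 4)
    visit 8 (parent 12)
      visit 7 (parent 8)
        7–8: parent, skip
        7–4: 4 visited and ≠ parent → cycle
Cycle: 4 – 12 – 8 – 7 – 4.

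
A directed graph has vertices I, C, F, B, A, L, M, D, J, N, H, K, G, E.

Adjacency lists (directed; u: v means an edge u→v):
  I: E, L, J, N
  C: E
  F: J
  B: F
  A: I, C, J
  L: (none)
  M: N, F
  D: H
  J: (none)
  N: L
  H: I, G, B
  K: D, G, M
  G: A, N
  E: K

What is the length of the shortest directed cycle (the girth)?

For each vertex v, BFS finds the shortest path from v back to v.
The shortest such closed walk is K → D → H → I → E → K, length 5.

5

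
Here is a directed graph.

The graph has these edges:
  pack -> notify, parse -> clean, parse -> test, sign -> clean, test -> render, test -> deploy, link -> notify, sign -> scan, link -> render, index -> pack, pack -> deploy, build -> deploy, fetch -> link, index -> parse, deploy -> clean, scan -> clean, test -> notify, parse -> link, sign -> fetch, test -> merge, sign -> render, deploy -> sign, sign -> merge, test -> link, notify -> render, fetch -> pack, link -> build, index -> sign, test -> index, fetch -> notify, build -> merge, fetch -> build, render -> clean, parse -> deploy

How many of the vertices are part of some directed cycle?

9

A vertex is on a directed cycle iff it belongs to a strongly connected component of size ≥ 2 (or has a self-loop).
The vertices on cycles are {link, pack, sign, test, build, fetch, index, parse, deploy} — 9 in total.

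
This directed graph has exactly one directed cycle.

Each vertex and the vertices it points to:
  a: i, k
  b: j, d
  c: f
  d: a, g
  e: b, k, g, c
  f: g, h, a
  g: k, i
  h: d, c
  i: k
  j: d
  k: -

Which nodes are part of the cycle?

DFS with gray/black marking from c:
c gray
  f gray
    g gray
      k gray
      k black
      i gray
        i→k: k black — skip
      i black
    g black
    h gray
      d gray
        a gray
          a→i: i black — skip
          a→k: k black — skip
        a black
        d→g: g black — skip
      d black
      h→c: c is gray → back edge
Back edge closes the cycle c → f → h → c; its vertices are {c, f, h}.

c, f, h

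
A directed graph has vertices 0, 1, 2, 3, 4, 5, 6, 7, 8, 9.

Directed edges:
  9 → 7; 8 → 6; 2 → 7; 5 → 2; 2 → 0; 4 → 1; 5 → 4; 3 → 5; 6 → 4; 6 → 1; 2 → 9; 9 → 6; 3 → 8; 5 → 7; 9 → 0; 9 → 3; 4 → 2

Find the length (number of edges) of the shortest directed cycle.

4

For each vertex v, BFS finds the shortest path from v back to v.
The shortest such closed walk is 2 → 9 → 6 → 4 → 2, length 4.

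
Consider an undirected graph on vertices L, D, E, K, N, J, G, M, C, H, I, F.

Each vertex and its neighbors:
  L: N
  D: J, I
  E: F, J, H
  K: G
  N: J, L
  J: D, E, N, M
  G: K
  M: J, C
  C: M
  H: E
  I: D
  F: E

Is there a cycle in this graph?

No

DFS, tracking each vertex's parent; an edge to a visited non-parent vertex closes a cycle.
Start from E:
visit E (parent –)
  visit F (parent E)
    F–E: parent, skip
  visit J (parent E)
    visit D (parent J)
      D–J: parent, skip
      visit I (parent D)
        I–D: parent, skip
    J–E: parent, skip
    visit N (parent J)
      N–J: parent, skip
      visit L (parent N)
        L–N: parent, skip
    visit M (parent J)
      M–J: parent, skip
      visit C (parent M)
        C–M: parent, skip
  visit H (parent E)
    H–E: parent, skip
visit K (parent –)
  visit G (parent K)
    G–K: parent, skip
No non-parent visited neighbor found — the graph is a forest.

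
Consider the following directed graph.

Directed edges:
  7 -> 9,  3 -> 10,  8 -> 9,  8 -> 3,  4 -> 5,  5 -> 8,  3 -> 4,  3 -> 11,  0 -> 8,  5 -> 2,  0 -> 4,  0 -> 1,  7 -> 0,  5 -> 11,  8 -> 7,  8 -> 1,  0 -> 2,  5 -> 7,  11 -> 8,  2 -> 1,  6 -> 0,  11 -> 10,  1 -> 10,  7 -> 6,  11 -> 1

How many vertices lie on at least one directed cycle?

8

A vertex is on a directed cycle iff it belongs to a strongly connected component of size ≥ 2 (or has a self-loop).
The vertices on cycles are {0, 3, 4, 5, 6, 7, 8, 11} — 8 in total.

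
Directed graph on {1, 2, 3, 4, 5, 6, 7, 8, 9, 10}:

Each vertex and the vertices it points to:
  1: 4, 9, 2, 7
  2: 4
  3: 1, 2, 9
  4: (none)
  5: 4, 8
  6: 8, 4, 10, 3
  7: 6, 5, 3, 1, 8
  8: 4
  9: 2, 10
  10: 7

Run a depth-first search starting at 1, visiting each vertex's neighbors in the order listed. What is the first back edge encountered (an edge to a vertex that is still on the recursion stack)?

DFS from 1 (visiting each vertex's neighbors in the order listed); mark gray on enter, black on exit:
1 gray
  4 gray
  4 black
  9 gray
    2 gray
      2→4: 4 black — skip
    2 black
    10 gray
      7 gray
        6 gray
          8 gray
            8→4: 4 black — skip
          8 black
          6→4: 4 black — skip
          6→10: 10 is gray → back edge
First back edge: 6 → 10.

6→10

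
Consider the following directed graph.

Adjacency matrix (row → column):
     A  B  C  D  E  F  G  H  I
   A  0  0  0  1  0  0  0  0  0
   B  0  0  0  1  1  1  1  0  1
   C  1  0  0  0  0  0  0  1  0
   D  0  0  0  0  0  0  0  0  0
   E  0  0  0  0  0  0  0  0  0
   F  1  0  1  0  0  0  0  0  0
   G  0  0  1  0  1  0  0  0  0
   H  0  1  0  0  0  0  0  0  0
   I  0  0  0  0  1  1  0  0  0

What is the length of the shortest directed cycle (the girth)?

For each vertex v, BFS finds the shortest path from v back to v.
The shortest such closed walk is B → F → C → H → B, length 4.

4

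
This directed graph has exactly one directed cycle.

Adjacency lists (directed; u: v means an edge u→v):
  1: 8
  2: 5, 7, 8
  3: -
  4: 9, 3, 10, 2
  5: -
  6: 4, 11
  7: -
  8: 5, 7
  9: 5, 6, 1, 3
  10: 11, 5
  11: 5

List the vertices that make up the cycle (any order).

4, 6, 9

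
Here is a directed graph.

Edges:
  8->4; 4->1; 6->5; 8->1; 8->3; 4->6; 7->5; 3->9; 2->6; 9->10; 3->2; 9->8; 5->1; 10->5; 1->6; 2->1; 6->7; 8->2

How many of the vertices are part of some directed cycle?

A vertex is on a directed cycle iff it belongs to a strongly connected component of size ≥ 2 (or has a self-loop).
The vertices on cycles are {1, 3, 5, 6, 7, 8, 9} — 7 in total.

7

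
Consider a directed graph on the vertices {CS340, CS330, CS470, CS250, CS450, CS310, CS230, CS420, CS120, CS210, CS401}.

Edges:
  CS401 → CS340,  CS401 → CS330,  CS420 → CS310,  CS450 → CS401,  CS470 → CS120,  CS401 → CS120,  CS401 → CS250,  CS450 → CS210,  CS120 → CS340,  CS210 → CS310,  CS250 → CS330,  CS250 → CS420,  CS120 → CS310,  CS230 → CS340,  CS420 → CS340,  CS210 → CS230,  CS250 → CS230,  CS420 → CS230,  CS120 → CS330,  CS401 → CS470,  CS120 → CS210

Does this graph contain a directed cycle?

DFS with white/gray/black marking, starting from CS340:
CS340 gray
CS340 black
CS330 gray
CS330 black
CS470 gray
  CS120 gray
    CS210 gray
      CS230 gray
        CS230→CS340: CS340 black — skip
      CS230 black
      CS310 gray
      CS310 black
    CS210 black
    CS120→CS310: CS310 black — skip
    CS120→CS330: CS330 black — skip
    CS120→CS340: CS340 black — skip
  CS120 black
CS470 black
CS250 gray
  CS420 gray
    CS420→CS230: CS230 black — skip
    CS420→CS340: CS340 black — skip
    CS420→CS310: CS310 black — skip
  CS420 black
  CS250→CS330: CS330 black — skip
  CS250→CS230: CS230 black — skip
CS250 black
CS450 gray
  CS401 gray
    CS401→CS120: CS120 black — skip
    CS401→CS340: CS340 black — skip
    CS401→CS470: CS470 black — skip
    CS401→CS330: CS330 black — skip
    CS401→CS250: CS250 black — skip
  CS401 black
  CS450→CS210: CS210 black — skip
CS450 black
Every edge goes to a white or black vertex — no back edge, so the graph is acyclic.

No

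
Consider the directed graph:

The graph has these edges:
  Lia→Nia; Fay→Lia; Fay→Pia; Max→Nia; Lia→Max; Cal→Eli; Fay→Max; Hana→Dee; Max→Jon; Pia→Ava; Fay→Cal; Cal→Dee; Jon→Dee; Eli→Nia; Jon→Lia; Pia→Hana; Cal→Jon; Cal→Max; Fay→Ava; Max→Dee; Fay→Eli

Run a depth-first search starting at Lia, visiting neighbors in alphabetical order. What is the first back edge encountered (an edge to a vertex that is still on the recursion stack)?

Jon->Lia

DFS from Lia (visiting neighbors in alphabetical order); mark gray on enter, black on exit:
Lia gray
  Max gray
    Dee gray
    Dee black
    Jon gray
      Jon→Dee: Dee black — skip
      Jon→Lia: Lia is gray → back edge
First back edge: Jon → Lia.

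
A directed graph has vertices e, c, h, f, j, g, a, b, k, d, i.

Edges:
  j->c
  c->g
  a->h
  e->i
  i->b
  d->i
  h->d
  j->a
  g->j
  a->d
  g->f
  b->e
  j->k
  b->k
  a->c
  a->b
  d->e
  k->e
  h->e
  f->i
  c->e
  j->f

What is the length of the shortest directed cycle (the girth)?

For each vertex v, BFS finds the shortest path from v back to v.
The shortest such closed walk is c → g → j → c, length 3.

3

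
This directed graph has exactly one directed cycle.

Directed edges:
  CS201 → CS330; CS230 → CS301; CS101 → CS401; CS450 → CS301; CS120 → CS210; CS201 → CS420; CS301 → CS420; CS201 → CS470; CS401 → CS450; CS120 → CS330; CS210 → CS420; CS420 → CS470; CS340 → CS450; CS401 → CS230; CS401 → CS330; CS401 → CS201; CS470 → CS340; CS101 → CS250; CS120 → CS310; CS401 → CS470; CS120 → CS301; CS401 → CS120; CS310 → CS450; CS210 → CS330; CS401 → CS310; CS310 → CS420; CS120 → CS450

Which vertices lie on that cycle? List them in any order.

CS301, CS340, CS420, CS450, CS470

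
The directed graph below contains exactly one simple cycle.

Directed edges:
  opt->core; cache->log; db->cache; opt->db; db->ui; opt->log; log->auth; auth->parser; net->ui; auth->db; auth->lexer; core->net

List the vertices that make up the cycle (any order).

DFS with gray/black marking from log:
log gray
  auth gray
    lexer gray
    lexer black
    db gray
      ui gray
      ui black
      cache gray
        cache→log: log is gray → back edge
Back edge closes the cycle log → auth → db → cache → log; its vertices are {db, log, auth, cache}.

db, log, auth, cache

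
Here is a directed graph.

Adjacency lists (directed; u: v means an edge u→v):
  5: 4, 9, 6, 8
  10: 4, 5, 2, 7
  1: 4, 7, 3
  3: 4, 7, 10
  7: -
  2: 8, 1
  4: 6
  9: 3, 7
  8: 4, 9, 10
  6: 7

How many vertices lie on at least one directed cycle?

A vertex is on a directed cycle iff it belongs to a strongly connected component of size ≥ 2 (or has a self-loop).
The vertices on cycles are {1, 2, 3, 5, 8, 9, 10} — 7 in total.

7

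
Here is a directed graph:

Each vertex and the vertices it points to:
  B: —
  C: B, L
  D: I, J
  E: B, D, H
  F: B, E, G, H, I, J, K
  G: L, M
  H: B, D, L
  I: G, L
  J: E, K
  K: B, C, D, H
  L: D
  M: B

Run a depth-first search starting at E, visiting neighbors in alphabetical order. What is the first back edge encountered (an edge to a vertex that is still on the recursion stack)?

DFS from E (visiting neighbors in alphabetical order); mark gray on enter, black on exit:
E gray
  B gray
  B black
  D gray
    I gray
      G gray
        L gray
          L→D: D is gray → back edge
First back edge: L → D.

L→D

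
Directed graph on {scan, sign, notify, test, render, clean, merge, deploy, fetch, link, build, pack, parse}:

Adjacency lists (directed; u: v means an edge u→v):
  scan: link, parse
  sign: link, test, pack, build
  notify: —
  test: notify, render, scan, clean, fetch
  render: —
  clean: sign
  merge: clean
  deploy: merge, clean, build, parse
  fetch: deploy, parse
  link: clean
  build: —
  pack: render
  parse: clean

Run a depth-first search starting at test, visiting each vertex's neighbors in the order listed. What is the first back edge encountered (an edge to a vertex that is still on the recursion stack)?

DFS from test (visiting each vertex's neighbors in the order listed); mark gray on enter, black on exit:
test gray
  notify gray
  notify black
  render gray
  render black
  scan gray
    link gray
      clean gray
        sign gray
          sign→link: link is gray → back edge
First back edge: sign → link.

sign→link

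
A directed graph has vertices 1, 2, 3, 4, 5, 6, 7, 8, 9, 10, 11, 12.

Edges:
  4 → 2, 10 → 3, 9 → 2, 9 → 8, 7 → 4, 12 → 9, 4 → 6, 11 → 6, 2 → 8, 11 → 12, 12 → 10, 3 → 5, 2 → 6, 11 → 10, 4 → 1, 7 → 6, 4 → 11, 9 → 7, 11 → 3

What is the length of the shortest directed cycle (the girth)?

5

For each vertex v, BFS finds the shortest path from v back to v.
The shortest such closed walk is 4 → 11 → 12 → 9 → 7 → 4, length 5.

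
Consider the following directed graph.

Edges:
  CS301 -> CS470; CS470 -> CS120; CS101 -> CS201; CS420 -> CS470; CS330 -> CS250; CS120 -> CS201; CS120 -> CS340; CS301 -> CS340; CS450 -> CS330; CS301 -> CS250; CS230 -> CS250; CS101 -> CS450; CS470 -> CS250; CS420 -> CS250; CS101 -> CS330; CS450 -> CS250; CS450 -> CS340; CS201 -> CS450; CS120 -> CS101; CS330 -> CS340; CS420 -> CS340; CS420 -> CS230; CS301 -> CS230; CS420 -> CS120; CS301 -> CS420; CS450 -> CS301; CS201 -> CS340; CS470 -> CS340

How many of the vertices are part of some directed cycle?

7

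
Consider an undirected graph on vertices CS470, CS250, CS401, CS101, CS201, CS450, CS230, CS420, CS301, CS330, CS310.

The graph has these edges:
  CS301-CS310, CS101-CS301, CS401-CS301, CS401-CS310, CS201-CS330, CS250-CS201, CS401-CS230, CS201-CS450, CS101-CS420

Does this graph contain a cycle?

DFS, tracking each vertex's parent; an edge to a visited non-parent vertex closes a cycle.
Start from CS310:
visit CS310 (parent –)
  visit CS301 (parent CS310)
    visit CS101 (parent CS301)
      CS101–CS301: parent, skip
      visit CS420 (parent CS101)
        CS420–CS101: parent, skip
    visit CS401 (parent CS301)
      visit CS230 (parent CS401)
        CS230–CS401: parent, skip
      CS401–CS310: CS310 visited and ≠ parent → cycle
Cycle: CS310 – CS301 – CS401 – CS310.

Yes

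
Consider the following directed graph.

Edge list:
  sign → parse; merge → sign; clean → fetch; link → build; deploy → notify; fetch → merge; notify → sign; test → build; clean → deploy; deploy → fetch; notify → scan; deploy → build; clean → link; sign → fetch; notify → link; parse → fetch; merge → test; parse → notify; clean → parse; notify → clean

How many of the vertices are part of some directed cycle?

7

A vertex is on a directed cycle iff it belongs to a strongly connected component of size ≥ 2 (or has a self-loop).
The vertices on cycles are {sign, clean, fetch, merge, parse, deploy, notify} — 7 in total.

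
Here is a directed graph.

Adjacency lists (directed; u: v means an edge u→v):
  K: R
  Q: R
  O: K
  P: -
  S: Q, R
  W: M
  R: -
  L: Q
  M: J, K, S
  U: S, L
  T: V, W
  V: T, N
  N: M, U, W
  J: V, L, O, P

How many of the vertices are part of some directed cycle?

A vertex is on a directed cycle iff it belongs to a strongly connected component of size ≥ 2 (or has a self-loop).
The vertices on cycles are {J, M, N, T, V, W} — 6 in total.

6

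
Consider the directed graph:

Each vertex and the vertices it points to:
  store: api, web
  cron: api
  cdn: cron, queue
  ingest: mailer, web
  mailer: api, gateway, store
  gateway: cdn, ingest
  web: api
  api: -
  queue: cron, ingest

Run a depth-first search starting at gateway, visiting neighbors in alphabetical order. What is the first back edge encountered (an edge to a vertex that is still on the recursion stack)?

mailer→gateway

DFS from gateway (visiting neighbors in alphabetical order); mark gray on enter, black on exit:
gateway gray
  cdn gray
    cron gray
      api gray
      api black
    cron black
    queue gray
      queue→cron: cron black — skip
      ingest gray
        mailer gray
          mailer→api: api black — skip
          mailer→gateway: gateway is gray → back edge
First back edge: mailer → gateway.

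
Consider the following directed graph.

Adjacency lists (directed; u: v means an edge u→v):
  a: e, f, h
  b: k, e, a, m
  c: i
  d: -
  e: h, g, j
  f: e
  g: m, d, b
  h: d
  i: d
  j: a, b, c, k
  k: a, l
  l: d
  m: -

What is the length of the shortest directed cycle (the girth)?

For each vertex v, BFS finds the shortest path from v back to v.
The shortest such closed walk is j → b → e → j, length 3.

3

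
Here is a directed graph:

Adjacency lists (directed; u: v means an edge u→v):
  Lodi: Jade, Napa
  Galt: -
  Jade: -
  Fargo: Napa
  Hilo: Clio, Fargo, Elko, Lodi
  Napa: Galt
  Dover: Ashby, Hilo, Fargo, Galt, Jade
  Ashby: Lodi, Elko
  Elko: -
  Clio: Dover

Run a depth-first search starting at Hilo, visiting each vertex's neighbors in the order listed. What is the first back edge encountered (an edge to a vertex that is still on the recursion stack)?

DFS from Hilo (visiting each vertex's neighbors in the order listed); mark gray on enter, black on exit:
Hilo gray
  Clio gray
    Dover gray
      Ashby gray
        Lodi gray
          Jade gray
          Jade black
          Napa gray
            Galt gray
            Galt black
          Napa black
        Lodi black
        Elko gray
        Elko black
      Ashby black
      Dover→Hilo: Hilo is gray → back edge
First back edge: Dover → Hilo.

Dover->Hilo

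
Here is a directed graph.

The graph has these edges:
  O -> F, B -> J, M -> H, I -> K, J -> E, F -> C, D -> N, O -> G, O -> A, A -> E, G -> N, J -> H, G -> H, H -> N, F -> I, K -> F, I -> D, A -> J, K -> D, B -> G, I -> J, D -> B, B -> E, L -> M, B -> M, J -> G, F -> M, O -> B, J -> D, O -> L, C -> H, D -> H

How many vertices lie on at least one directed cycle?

A vertex is on a directed cycle iff it belongs to a strongly connected component of size ≥ 2 (or has a self-loop).
The vertices on cycles are {B, D, F, I, J, K} — 6 in total.

6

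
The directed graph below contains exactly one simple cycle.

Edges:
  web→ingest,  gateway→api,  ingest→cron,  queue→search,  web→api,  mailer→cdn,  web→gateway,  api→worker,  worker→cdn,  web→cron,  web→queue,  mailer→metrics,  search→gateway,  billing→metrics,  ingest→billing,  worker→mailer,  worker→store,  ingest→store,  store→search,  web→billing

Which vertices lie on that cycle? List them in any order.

api, store, search, worker, gateway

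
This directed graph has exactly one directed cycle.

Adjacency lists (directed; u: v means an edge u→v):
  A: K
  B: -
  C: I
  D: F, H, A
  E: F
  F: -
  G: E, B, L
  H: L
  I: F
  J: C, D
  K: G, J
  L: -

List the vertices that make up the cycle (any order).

A, D, J, K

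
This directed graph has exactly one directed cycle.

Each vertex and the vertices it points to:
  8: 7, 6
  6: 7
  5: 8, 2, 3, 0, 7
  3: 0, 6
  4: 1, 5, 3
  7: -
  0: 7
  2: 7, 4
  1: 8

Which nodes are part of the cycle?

DFS with gray/black marking from 4:
4 gray
  1 gray
    8 gray
      7 gray
      7 black
      6 gray
        6→7: 7 black — skip
      6 black
    8 black
  1 black
  5 gray
    5→8: 8 black — skip
    2 gray
      2→7: 7 black — skip
      2→4: 4 is gray → back edge
Back edge closes the cycle 4 → 5 → 2 → 4; its vertices are {2, 4, 5}.

2, 4, 5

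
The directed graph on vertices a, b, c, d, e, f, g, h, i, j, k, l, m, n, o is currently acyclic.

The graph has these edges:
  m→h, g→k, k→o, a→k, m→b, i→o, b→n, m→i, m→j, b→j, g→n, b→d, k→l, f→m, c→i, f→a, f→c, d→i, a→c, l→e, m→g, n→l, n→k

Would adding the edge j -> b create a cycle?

Yes

Adding j→b creates a cycle iff b can already reach j.
Path from b: b → j.
So b → … → j → b is a cycle.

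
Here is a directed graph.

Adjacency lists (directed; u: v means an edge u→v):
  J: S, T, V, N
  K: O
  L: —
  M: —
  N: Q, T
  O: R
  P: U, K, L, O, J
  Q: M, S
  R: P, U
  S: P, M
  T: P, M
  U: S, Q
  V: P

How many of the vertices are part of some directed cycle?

A vertex is on a directed cycle iff it belongs to a strongly connected component of size ≥ 2 (or has a self-loop).
The vertices on cycles are {J, K, N, O, P, Q, R, S, T, U, V} — 11 in total.

11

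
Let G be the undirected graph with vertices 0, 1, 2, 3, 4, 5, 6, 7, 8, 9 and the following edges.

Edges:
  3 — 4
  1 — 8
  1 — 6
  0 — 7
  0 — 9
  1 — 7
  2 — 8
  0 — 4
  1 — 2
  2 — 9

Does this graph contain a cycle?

DFS, tracking each vertex's parent; an edge to a visited non-parent vertex closes a cycle.
Start from 1:
visit 1 (parent –)
  visit 6 (parent 1)
    6–1: parent, skip
  visit 8 (parent 1)
    visit 2 (parent 8)
      2–1: 1 visited and ≠ parent → cycle
Cycle: 1 – 8 – 2 – 1.

Yes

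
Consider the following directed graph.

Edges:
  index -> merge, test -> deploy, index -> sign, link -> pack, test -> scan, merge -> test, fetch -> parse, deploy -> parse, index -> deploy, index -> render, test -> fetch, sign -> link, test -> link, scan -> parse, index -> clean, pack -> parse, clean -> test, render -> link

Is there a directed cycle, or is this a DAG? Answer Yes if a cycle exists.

No

DFS with white/gray/black marking, starting from deploy:
deploy gray
  parse gray
  parse black
deploy black
fetch gray
  fetch→parse: parse black — skip
fetch black
sign gray
  link gray
    pack gray
      pack→parse: parse black — skip
    pack black
  link black
sign black
clean gray
  test gray
    test→fetch: fetch black — skip
    scan gray
      scan→parse: parse black — skip
    scan black
    test→deploy: deploy black — skip
    test→link: link black — skip
  test black
clean black
merge gray
  merge→test: test black — skip
merge black
render gray
  render→link: link black — skip
render black
index gray
  index→clean: clean black — skip
  index→sign: sign black — skip
  index→deploy: deploy black — skip
  index→render: render black — skip
  index→merge: merge black — skip
index black
Every edge goes to a white or black vertex — no back edge, so the graph is acyclic.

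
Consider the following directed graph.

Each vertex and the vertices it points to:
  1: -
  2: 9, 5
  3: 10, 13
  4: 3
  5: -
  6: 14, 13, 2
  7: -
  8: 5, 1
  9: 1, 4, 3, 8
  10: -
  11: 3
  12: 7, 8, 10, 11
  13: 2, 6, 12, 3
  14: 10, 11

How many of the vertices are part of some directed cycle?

9

A vertex is on a directed cycle iff it belongs to a strongly connected component of size ≥ 2 (or has a self-loop).
The vertices on cycles are {2, 3, 4, 6, 9, 11, 12, 13, 14} — 9 in total.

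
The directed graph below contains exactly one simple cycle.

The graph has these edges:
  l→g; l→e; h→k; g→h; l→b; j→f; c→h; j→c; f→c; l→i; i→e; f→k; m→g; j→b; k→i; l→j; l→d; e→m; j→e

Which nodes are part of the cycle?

DFS with gray/black marking from i:
i gray
  e gray
    m gray
      g gray
        h gray
          k gray
            k→i: i is gray → back edge
Back edge closes the cycle i → e → m → g → h → k → i; its vertices are {e, g, h, i, k, m}.

e, g, h, i, k, m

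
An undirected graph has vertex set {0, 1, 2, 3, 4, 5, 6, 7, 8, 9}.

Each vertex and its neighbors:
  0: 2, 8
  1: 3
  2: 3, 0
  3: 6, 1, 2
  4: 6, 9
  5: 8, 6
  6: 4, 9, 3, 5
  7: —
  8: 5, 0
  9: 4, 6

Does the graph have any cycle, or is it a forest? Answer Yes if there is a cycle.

Yes

DFS, tracking each vertex's parent; an edge to a visited non-parent vertex closes a cycle.
Start from 8:
visit 8 (parent –)
  visit 5 (parent 8)
    5–8: parent, skip
    visit 6 (parent 5)
      visit 4 (parent 6)
        4–6: parent, skip
        visit 9 (parent 4)
          9–4: parent, skip
          9–6: 6 visited and ≠ parent → cycle
Cycle: 6 – 4 – 9 – 6.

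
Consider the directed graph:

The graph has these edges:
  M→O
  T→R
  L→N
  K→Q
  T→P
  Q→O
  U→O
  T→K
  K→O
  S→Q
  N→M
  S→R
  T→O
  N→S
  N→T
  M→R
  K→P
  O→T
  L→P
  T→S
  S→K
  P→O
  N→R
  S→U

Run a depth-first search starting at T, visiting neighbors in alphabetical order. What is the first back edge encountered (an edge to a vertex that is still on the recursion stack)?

DFS from T (visiting neighbors in alphabetical order); mark gray on enter, black on exit:
T gray
  K gray
    O gray
      O→T: T is gray → back edge
First back edge: O → T.

O->T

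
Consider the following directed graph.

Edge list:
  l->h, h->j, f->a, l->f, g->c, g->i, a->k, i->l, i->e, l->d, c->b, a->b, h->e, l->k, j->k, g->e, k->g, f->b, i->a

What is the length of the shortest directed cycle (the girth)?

For each vertex v, BFS finds the shortest path from v back to v.
The shortest such closed walk is l → k → g → i → l, length 4.

4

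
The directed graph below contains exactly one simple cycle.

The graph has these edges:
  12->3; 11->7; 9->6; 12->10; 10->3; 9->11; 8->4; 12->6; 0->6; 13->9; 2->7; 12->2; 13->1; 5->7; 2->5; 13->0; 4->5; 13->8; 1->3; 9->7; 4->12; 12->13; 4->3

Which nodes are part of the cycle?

4, 8, 12, 13

DFS with gray/black marking from 12:
12 gray
  3 gray
  3 black
  13 gray
    1 gray
      1→3: 3 black — skip
    1 black
    8 gray
      4 gray
        4→3: 3 black — skip
        5 gray
          7 gray
          7 black
        5 black
        4→12: 12 is gray → back edge
Back edge closes the cycle 12 → 13 → 8 → 4 → 12; its vertices are {4, 8, 12, 13}.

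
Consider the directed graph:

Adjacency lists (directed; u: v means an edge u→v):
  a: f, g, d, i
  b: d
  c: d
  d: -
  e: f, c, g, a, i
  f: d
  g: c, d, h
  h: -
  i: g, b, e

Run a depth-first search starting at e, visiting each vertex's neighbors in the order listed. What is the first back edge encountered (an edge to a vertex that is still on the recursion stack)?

i→e

DFS from e (visiting each vertex's neighbors in the order listed); mark gray on enter, black on exit:
e gray
  f gray
    d gray
    d black
  f black
  c gray
    c→d: d black — skip
  c black
  g gray
    g→c: c black — skip
    g→d: d black — skip
    h gray
    h black
  g black
  a gray
    a→f: f black — skip
    a→g: g black — skip
    a→d: d black — skip
    i gray
      i→g: g black — skip
      b gray
        b→d: d black — skip
      b black
      i→e: e is gray → back edge
First back edge: i → e.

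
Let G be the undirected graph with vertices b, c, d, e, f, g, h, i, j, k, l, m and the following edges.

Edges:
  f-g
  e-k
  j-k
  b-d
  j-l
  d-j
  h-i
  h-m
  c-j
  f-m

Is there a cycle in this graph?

DFS, tracking each vertex's parent; an edge to a visited non-parent vertex closes a cycle.
Start from g:
visit g (parent –)
  visit f (parent g)
    visit m (parent f)
      visit h (parent m)
        visit i (parent h)
          i–h: parent, skip
        h–m: parent, skip
      m–f: parent, skip
    f–g: parent, skip
visit b (parent –)
  visit d (parent b)
    d–b: parent, skip
    visit j (parent d)
      visit c (parent j)
        c–j: parent, skip
      j–d: parent, skip
      visit k (parent j)
        visit e (parent k)
          e–k: parent, skip
        k–j: parent, skip
      visit l (parent j)
        l–j: parent, skip
No non-parent visited neighbor found — the graph is a forest.

No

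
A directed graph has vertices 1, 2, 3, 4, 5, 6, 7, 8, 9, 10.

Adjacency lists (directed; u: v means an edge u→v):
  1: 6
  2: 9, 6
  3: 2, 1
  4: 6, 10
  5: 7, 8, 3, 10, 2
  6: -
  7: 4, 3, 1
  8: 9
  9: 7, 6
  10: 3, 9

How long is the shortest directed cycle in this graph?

4

For each vertex v, BFS finds the shortest path from v back to v.
The shortest such closed walk is 10 → 9 → 7 → 4 → 10, length 4.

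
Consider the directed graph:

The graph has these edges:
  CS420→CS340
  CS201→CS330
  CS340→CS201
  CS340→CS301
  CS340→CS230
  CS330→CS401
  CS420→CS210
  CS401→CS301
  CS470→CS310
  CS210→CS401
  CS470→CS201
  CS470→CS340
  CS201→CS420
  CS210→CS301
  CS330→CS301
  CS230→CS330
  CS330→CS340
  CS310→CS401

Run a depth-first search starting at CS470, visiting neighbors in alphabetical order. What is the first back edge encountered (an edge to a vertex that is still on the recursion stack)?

DFS from CS470 (visiting neighbors in alphabetical order); mark gray on enter, black on exit:
CS470 gray
  CS201 gray
    CS330 gray
      CS301 gray
      CS301 black
      CS340 gray
        CS340→CS201: CS201 is gray → back edge
First back edge: CS340 → CS201.

CS340→CS201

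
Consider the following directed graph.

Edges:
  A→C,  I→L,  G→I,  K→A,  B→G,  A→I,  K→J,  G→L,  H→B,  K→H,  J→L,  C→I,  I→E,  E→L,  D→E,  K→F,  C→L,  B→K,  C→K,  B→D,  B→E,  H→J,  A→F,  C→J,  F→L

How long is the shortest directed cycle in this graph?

3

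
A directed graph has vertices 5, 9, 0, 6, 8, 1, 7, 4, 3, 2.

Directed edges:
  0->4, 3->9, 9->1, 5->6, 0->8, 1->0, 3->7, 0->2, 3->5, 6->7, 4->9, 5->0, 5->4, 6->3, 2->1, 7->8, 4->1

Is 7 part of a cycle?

No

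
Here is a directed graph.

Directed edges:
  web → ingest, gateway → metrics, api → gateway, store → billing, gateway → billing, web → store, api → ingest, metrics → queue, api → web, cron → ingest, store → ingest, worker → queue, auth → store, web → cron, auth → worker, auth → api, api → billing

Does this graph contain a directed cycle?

No

DFS with white/gray/black marking, starting from gateway:
gateway gray
  billing gray
  billing black
  metrics gray
    queue gray
    queue black
  metrics black
gateway black
ingest gray
ingest black
cron gray
  cron→ingest: ingest black — skip
cron black
worker gray
  worker→queue: queue black — skip
worker black
store gray
  store→ingest: ingest black — skip
  store→billing: billing black — skip
store black
auth gray
  auth→store: store black — skip
  auth→worker: worker black — skip
  api gray
    api→gateway: gateway black — skip
    api→billing: billing black — skip
    api→ingest: ingest black — skip
    web gray
      web→ingest: ingest black — skip
      web→cron: cron black — skip
      web→store: store black — skip
    web black
  api black
auth black
Every edge goes to a white or black vertex — no back edge, so the graph is acyclic.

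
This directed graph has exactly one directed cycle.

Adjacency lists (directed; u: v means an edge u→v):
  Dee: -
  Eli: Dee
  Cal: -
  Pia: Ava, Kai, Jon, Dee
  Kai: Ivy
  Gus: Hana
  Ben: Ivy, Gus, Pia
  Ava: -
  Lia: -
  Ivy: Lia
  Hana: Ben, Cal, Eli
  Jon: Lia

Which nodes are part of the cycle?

Ben, Gus, Hana

DFS with gray/black marking from Ben:
Ben gray
  Ivy gray
    Lia gray
    Lia black
  Ivy black
  Gus gray
    Hana gray
      Hana→Ben: Ben is gray → back edge
Back edge closes the cycle Ben → Gus → Hana → Ben; its vertices are {Ben, Gus, Hana}.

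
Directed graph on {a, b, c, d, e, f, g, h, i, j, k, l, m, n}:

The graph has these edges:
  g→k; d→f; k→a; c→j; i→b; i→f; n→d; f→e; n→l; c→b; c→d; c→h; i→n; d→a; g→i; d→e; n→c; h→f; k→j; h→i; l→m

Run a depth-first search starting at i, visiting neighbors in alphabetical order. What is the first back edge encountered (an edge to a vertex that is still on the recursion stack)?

h→i

DFS from i (visiting neighbors in alphabetical order); mark gray on enter, black on exit:
i gray
  b gray
  b black
  f gray
    e gray
    e black
  f black
  n gray
    c gray
      c→b: b black — skip
      d gray
        a gray
        a black
        d→e: e black — skip
        d→f: f black — skip
      d black
      h gray
        h→f: f black — skip
        h→i: i is gray → back edge
First back edge: h → i.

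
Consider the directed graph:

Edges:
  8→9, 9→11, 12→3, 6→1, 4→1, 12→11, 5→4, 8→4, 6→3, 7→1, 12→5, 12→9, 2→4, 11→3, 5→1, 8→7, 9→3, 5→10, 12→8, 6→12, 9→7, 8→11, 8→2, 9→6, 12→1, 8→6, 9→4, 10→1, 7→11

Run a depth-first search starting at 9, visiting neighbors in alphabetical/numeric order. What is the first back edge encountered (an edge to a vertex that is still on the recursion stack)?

DFS from 9 (visiting neighbors in alphabetical/numeric order); mark gray on enter, black on exit:
9 gray
  3 gray
  3 black
  4 gray
    1 gray
    1 black
  4 black
  6 gray
    6→1: 1 black — skip
    6→3: 3 black — skip
    12 gray
      12→1: 1 black — skip
      12→3: 3 black — skip
      5 gray
        5→1: 1 black — skip
        5→4: 4 black — skip
        10 gray
          10→1: 1 black — skip
        10 black
      5 black
      8 gray
        2 gray
          2→4: 4 black — skip
        2 black
        8→4: 4 black — skip
        8→6: 6 is gray → back edge
First back edge: 8 → 6.

8->6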